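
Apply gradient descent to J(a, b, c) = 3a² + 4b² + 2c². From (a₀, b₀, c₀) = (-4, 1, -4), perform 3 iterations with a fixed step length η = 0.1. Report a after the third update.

-0.256

∇J = (6a, 8b, 4c)
(a₁, b₁, c₁) = (-4, 1, -4) − 0.1·(-24, 8, -16) = (-1.6, 0.2, -2.4)
(a₂, b₂, c₂) = (-1.6, 0.2, -2.4) − 0.1·(-9.6, 1.6, -9.6) = (-0.64, 0.04, -1.44)
(a₃, b₃, c₃) = (-0.64, 0.04, -1.44) − 0.1·(-3.84, 0.32, -5.76) = (-0.256, 0.008, -0.864)
a = -0.256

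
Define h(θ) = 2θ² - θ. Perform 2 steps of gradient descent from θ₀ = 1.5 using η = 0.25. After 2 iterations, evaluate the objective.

-0.125

h′(θ) = 4θ - 1
Step 1: h′(1.5) = 5; θ₁ = 1.5 − 0.25·5 = 0.25
Step 2: h′(0.25) = 0; θ₂ = 0.25 − 0.25·0 = 0.25
h(0.25) = -0.125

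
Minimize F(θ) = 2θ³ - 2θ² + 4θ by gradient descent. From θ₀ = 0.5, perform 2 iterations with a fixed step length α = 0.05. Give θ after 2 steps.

0.1583125

F′(θ) = 6θ² - 4θ + 4
θ₁ = 0.5 − 0.05·3.5 = 0.325
θ₂ = 0.325 − 0.05·3.33375 = 0.1583125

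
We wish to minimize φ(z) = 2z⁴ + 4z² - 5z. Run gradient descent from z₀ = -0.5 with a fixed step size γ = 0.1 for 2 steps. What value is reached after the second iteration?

φ′(z) = 8z³ + 8z - 5
z₁ = -0.5 − 0.1·(-10) = 0.5
z₂ = 0.5 − 0.1·0 = 0.5

0.5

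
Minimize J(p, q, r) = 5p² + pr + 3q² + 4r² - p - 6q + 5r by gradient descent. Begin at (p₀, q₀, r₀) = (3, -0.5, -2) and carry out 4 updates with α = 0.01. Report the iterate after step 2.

∇J = (10p + r - 1, 6q - 6, p + 8r + 5)
(p₁, q₁, r₁) = (3, -0.5, -2) − 0.01·(27, -9, -8) = (2.73, -0.41, -1.92)
(p₂, q₂, r₂) = (2.73, -0.41, -1.92) − 0.01·(24.38, -8.46, -7.63) = (2.4862, -0.3254, -1.8437)

(2.4862, -0.3254, -1.8437)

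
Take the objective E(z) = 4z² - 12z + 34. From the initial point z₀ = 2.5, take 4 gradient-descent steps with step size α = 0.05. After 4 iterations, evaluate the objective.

25.06718464

E′(z) = 8z - 12
z₁ = 2.5 − 0.05·8 = 2.1
z₂ = 2.1 − 0.05·4.8 = 1.86
z₃ = 1.86 − 0.05·2.88 = 1.716
z₄ = 1.716 − 0.05·1.728 = 1.6296
E(1.6296) = 25.06718464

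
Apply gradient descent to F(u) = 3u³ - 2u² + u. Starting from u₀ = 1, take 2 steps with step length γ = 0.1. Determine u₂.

F′(u) = 9u² - 4u + 1
u₁ = 1 − 0.1·6 = 0.4
u₂ = 0.4 − 0.1·0.84 = 0.316

0.316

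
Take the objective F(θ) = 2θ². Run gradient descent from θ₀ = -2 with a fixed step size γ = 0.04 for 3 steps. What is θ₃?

-1.185408

F′(θ) = 4θ
θ₁ = -2 − 0.04·(-8) = -1.68
θ₂ = -1.68 − 0.04·(-6.72) = -1.4112
θ₃ = -1.4112 − 0.04·(-5.6448) = -1.185408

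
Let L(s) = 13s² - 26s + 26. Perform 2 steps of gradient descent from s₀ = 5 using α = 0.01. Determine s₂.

L′(s) = 26s - 26
Step 1: L′(5) = 104; s₁ = 5 − 0.01·104 = 3.96
Step 2: L′(3.96) = 76.96; s₂ = 3.96 − 0.01·76.96 = 3.1904

3.1904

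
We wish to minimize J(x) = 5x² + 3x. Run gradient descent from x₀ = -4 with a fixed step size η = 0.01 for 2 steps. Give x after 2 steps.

J′(x) = 10x + 3
Step 1: J′(-4) = -37; x₁ = -4 − 0.01·(-37) = -3.63
Step 2: J′(-3.63) = -33.3; x₂ = -3.63 − 0.01·(-33.3) = -3.297

-3.297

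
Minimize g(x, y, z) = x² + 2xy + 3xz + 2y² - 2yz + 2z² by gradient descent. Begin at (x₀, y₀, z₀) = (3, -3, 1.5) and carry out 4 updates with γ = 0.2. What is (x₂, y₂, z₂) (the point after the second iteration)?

(3.36, -2.16, -2.28)

∇g = (2x + 2y + 3z, 2x + 4y - 2z, 3x - 2y + 4z)
(x₁, y₁, z₁) = (3, -3, 1.5) − 0.2·(4.5, -9, 21) = (2.1, -1.2, -2.7)
(x₂, y₂, z₂) = (2.1, -1.2, -2.7) − 0.2·(-6.3, 4.8, -2.1) = (3.36, -2.16, -2.28)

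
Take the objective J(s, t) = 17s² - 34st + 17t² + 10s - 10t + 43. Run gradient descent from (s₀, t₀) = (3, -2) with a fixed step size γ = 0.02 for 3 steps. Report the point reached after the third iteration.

∇J = (34s - 34t + 10, -34s + 34t - 10)
Step 1: at (3, -2), ∇J = (180, -180) → (3, -2) − 0.02·(180, -180) = (-0.6, 1.6)
Step 2: at (-0.6, 1.6), ∇J = (-64.8, 64.8) → (-0.6, 1.6) − 0.02·(-64.8, 64.8) = (0.696, 0.304)
Step 3: at (0.696, 0.304), ∇J = (23.328, -23.328) → (0.696, 0.304) − 0.02·(23.328, -23.328) = (0.22944, 0.77056)

(0.22944, 0.77056)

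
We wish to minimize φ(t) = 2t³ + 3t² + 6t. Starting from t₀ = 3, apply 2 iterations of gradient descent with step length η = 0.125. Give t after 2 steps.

-36.609375

φ′(t) = 6t² + 6t + 6
Step 1: φ′(3) = 78; t₁ = 3 − 0.125·78 = -6.75
Step 2: φ′(-6.75) = 238.875; t₂ = -6.75 − 0.125·238.875 = -36.609375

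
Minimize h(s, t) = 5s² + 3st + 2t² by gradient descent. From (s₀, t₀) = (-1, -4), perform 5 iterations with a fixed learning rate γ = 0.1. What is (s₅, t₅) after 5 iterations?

∇h = (10s + 3t, 3s + 4t)
Step 1: at (-1, -4), ∇h = (-22, -19) → (-1, -4) − 0.1·(-22, -19) = (1.2, -2.1)
Step 2: at (1.2, -2.1), ∇h = (5.7, -4.8) → (1.2, -2.1) − 0.1·(5.7, -4.8) = (0.63, -1.62)
Step 3: at (0.63, -1.62), ∇h = (1.44, -4.59) → (0.63, -1.62) − 0.1·(1.44, -4.59) = (0.486, -1.161)
Step 4: at (0.486, -1.161), ∇h = (1.377, -3.186) → (0.486, -1.161) − 0.1·(1.377, -3.186) = (0.3483, -0.8424)
Step 5: at (0.3483, -0.8424), ∇h = (0.9558, -2.3247) → (0.3483, -0.8424) − 0.1·(0.9558, -2.3247) = (0.25272, -0.60993)

(0.25272, -0.60993)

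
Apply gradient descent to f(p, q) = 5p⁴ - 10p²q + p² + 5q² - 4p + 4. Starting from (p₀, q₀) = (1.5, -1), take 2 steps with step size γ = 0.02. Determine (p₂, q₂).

∇f = (20p³ - 20pq + 2p - 4, -10p² + 10q)
(p₁, q₁) = (1.5, -1) − 0.02·(96.5, -32.5) = (-0.43, -0.35)
(p₂, q₂) = (-0.43, -0.35) − 0.02·(-9.46014, -5.349) = (-0.2407972, -0.24302)

(-0.2407972, -0.24302)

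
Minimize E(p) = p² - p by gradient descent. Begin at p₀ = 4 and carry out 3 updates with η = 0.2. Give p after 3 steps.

1.256

E′(p) = 2p - 1
p₁ = 4 − 0.2·7 = 2.6
p₂ = 2.6 − 0.2·4.2 = 1.76
p₃ = 1.76 − 0.2·2.52 = 1.256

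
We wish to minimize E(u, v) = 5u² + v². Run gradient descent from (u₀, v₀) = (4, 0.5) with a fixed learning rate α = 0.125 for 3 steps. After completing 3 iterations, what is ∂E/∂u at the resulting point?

-0.625

∇E = (10u, 2v)
(u₁, v₁) = (4, 0.5) − 0.125·(40, 1) = (-1, 0.375)
(u₂, v₂) = (-1, 0.375) − 0.125·(-10, 0.75) = (0.25, 0.28125)
(u₃, v₃) = (0.25, 0.28125) − 0.125·(2.5, 0.5625) = (-0.0625, 0.2109375)
∂E/∂u at (-0.0625, 0.2109375) = -0.625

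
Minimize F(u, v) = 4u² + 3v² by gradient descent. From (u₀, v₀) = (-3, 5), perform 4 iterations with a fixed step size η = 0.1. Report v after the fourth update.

∇F = (8u, 6v)
(u₁, v₁) = (-3, 5) − 0.1·(-24, 30) = (-0.6, 2)
(u₂, v₂) = (-0.6, 2) − 0.1·(-4.8, 12) = (-0.12, 0.8)
(u₃, v₃) = (-0.12, 0.8) − 0.1·(-0.96, 4.8) = (-0.024, 0.32)
(u₄, v₄) = (-0.024, 0.32) − 0.1·(-0.192, 1.92) = (-0.0048, 0.128)
v = 0.128

0.128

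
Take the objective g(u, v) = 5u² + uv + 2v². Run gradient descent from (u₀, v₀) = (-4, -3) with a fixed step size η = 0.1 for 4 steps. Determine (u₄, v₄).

(0.0536, -0.3303)

∇g = (10u + v, u + 4v)
Step 1: at (-4, -3), ∇g = (-43, -16) → (-4, -3) − 0.1·(-43, -16) = (0.3, -1.4)
Step 2: at (0.3, -1.4), ∇g = (1.6, -5.3) → (0.3, -1.4) − 0.1·(1.6, -5.3) = (0.14, -0.87)
Step 3: at (0.14, -0.87), ∇g = (0.53, -3.34) → (0.14, -0.87) − 0.1·(0.53, -3.34) = (0.087, -0.536)
Step 4: at (0.087, -0.536), ∇g = (0.334, -2.057) → (0.087, -0.536) − 0.1·(0.334, -2.057) = (0.0536, -0.3303)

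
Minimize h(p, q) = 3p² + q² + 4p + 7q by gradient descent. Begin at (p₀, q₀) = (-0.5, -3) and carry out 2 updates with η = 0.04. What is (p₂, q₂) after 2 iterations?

∇h = (6p + 4, 2q + 7)
(p₁, q₁) = (-0.5, -3) − 0.04·(1, 1) = (-0.54, -3.04)
(p₂, q₂) = (-0.54, -3.04) − 0.04·(0.76, 0.92) = (-0.5704, -3.0768)

(-0.5704, -3.0768)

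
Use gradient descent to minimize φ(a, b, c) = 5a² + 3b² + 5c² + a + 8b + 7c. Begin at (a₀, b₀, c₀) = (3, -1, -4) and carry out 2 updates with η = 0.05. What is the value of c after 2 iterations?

-1.525

∇φ = (10a + 1, 6b + 8, 10c + 7)
Step 1: at (3, -1, -4), ∇φ = (31, 2, -33) → (3, -1, -4) − 0.05·(31, 2, -33) = (1.45, -1.1, -2.35)
Step 2: at (1.45, -1.1, -2.35), ∇φ = (15.5, 1.4, -16.5) → (1.45, -1.1, -2.35) − 0.05·(15.5, 1.4, -16.5) = (0.675, -1.17, -1.525)
c = -1.525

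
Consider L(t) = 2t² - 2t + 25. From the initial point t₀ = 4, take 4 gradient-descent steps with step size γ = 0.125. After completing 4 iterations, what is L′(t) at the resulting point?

L′(t) = 4t - 2
t₁ = 4 − 0.125·14 = 2.25
t₂ = 2.25 − 0.125·7 = 1.375
t₃ = 1.375 − 0.125·3.5 = 0.9375
t₄ = 0.9375 − 0.125·1.75 = 0.71875
L′(t) at (0.71875) = 0.875

0.875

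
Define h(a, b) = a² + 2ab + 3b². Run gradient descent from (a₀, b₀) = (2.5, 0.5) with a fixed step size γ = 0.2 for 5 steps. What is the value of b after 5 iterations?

∇h = (2a + 2b, 2a + 6b)
Step 1: at (2.5, 0.5), ∇h = (6, 8) → (2.5, 0.5) − 0.2·(6, 8) = (1.3, -1.1)
Step 2: at (1.3, -1.1), ∇h = (0.4, -4) → (1.3, -1.1) − 0.2·(0.4, -4) = (1.22, -0.3)
Step 3: at (1.22, -0.3), ∇h = (1.84, 0.64) → (1.22, -0.3) − 0.2·(1.84, 0.64) = (0.852, -0.428)
Step 4: at (0.852, -0.428), ∇h = (0.848, -0.864) → (0.852, -0.428) − 0.2·(0.848, -0.864) = (0.6824, -0.2552)
Step 5: at (0.6824, -0.2552), ∇h = (0.8544, -0.1664) → (0.6824, -0.2552) − 0.2·(0.8544, -0.1664) = (0.51152, -0.22192)
b = -0.22192

-0.22192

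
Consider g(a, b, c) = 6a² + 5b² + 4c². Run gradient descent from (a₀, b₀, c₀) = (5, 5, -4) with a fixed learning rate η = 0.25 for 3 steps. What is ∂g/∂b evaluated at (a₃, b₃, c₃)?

-168.75

∇g = (12a, 10b, 8c)
Step 1: at (5, 5, -4), ∇g = (60, 50, -32) → (5, 5, -4) − 0.25·(60, 50, -32) = (-10, -7.5, 4)
Step 2: at (-10, -7.5, 4), ∇g = (-120, -75, 32) → (-10, -7.5, 4) − 0.25·(-120, -75, 32) = (20, 11.25, -4)
Step 3: at (20, 11.25, -4), ∇g = (240, 112.5, -32) → (20, 11.25, -4) − 0.25·(240, 112.5, -32) = (-40, -16.875, 4)
∂g/∂b at (-40, -16.875, 4) = -168.75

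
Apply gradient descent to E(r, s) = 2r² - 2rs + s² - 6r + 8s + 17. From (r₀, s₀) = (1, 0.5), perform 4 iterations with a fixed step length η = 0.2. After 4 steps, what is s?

∇E = (4r - 2s - 6, -2r + 2s + 8)
Step 1: at (1, 0.5), ∇E = (-3, 7) → (1, 0.5) − 0.2·(-3, 7) = (1.6, -0.9)
Step 2: at (1.6, -0.9), ∇E = (2.2, 3) → (1.6, -0.9) − 0.2·(2.2, 3) = (1.16, -1.5)
Step 3: at (1.16, -1.5), ∇E = (1.64, 2.68) → (1.16, -1.5) − 0.2·(1.64, 2.68) = (0.832, -2.036)
Step 4: at (0.832, -2.036), ∇E = (1.4, 2.264) → (0.832, -2.036) − 0.2·(1.4, 2.264) = (0.552, -2.4888)
s = -2.4888

-2.4888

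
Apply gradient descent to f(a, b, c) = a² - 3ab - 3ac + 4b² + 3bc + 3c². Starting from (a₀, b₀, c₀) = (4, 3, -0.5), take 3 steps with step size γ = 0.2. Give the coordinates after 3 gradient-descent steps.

(3.804, 0.156, 0.82)

∇f = (2a - 3b - 3c, -3a + 8b + 3c, -3a + 3b + 6c)
(a₁, b₁, c₁) = (4, 3, -0.5) − 0.2·(0.5, 10.5, -6) = (3.9, 0.9, 0.7)
(a₂, b₂, c₂) = (3.9, 0.9, 0.7) − 0.2·(3, -2.4, -4.8) = (3.3, 1.38, 1.66)
(a₃, b₃, c₃) = (3.3, 1.38, 1.66) − 0.2·(-2.52, 6.12, 4.2) = (3.804, 0.156, 0.82)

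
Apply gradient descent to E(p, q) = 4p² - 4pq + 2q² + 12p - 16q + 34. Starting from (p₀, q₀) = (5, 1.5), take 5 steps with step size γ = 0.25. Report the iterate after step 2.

∇E = (8p - 4q + 12, -4p + 4q - 16)
(p₁, q₁) = (5, 1.5) − 0.25·(46, -30) = (-6.5, 9)
(p₂, q₂) = (-6.5, 9) − 0.25·(-76, 46) = (12.5, -2.5)

(12.5, -2.5)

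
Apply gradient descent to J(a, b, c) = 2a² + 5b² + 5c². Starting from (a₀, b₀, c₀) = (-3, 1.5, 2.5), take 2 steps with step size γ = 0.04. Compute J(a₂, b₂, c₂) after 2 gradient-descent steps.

14.46968448

∇J = (4a, 10b, 10c)
(a₁, b₁, c₁) = (-3, 1.5, 2.5) − 0.04·(-12, 15, 25) = (-2.52, 0.9, 1.5)
(a₂, b₂, c₂) = (-2.52, 0.9, 1.5) − 0.04·(-10.08, 9, 15) = (-2.1168, 0.54, 0.9)
J(-2.1168, 0.54, 0.9) = 14.46968448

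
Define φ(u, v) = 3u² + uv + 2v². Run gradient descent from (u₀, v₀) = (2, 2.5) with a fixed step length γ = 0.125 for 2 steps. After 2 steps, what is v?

0.4765625

∇φ = (6u + v, u + 4v)
Step 1: at (2, 2.5), ∇φ = (14.5, 12) → (2, 2.5) − 0.125·(14.5, 12) = (0.1875, 1)
Step 2: at (0.1875, 1), ∇φ = (2.125, 4.1875) → (0.1875, 1) − 0.125·(2.125, 4.1875) = (-0.078125, 0.4765625)
v = 0.4765625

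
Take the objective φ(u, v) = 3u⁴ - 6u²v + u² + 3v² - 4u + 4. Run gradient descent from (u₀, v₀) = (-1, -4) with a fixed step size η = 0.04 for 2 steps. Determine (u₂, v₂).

(-2.65261312, -1.482496)

∇φ = (12u³ - 12uv + 2u - 4, -6u² + 6v)
Step 1: at (-1, -4), ∇φ = (-66, -30) → (-1, -4) − 0.04·(-66, -30) = (1.64, -2.8)
Step 2: at (1.64, -2.8), ∇φ = (107.315328, -32.9376) → (1.64, -2.8) − 0.04·(107.315328, -32.9376) = (-2.65261312, -1.482496)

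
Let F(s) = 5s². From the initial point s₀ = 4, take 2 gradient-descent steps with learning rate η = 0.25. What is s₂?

9

F′(s) = 10s
Step 1: F′(4) = 40; s₁ = 4 − 0.25·40 = -6
Step 2: F′(-6) = -60; s₂ = -6 − 0.25·(-60) = 9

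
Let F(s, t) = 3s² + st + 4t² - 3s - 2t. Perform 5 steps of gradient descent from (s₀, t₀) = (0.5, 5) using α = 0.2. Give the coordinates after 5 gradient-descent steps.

(0.21504, -0.41952)

∇F = (6s + t - 3, s + 8t - 2)
(s₁, t₁) = (0.5, 5) − 0.2·(5, 38.5) = (-0.5, -2.7)
(s₂, t₂) = (-0.5, -2.7) − 0.2·(-8.7, -24.1) = (1.24, 2.12)
(s₃, t₃) = (1.24, 2.12) − 0.2·(6.56, 16.2) = (-0.072, -1.12)
(s₄, t₄) = (-0.072, -1.12) − 0.2·(-4.552, -11.032) = (0.8384, 1.0864)
(s₅, t₅) = (0.8384, 1.0864) − 0.2·(3.1168, 7.5296) = (0.21504, -0.41952)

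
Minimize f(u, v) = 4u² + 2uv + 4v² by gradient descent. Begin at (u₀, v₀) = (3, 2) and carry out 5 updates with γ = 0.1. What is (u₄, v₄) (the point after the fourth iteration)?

(0.0128, -0.0128)

∇f = (8u + 2v, 2u + 8v)
(u₁, v₁) = (3, 2) − 0.1·(28, 22) = (0.2, -0.2)
(u₂, v₂) = (0.2, -0.2) − 0.1·(1.2, -1.2) = (0.08, -0.08)
(u₃, v₃) = (0.08, -0.08) − 0.1·(0.48, -0.48) = (0.032, -0.032)
(u₄, v₄) = (0.032, -0.032) − 0.1·(0.192, -0.192) = (0.0128, -0.0128)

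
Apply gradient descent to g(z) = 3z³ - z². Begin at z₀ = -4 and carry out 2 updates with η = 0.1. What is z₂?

-354.816

g′(z) = 9z² - 2z
z₁ = -4 − 0.1·152 = -19.2
z₂ = -19.2 − 0.1·3356.16 = -354.816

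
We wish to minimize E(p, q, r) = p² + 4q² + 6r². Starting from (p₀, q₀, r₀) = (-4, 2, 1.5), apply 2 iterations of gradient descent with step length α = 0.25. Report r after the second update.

∇E = (2p, 8q, 12r)
(p₁, q₁, r₁) = (-4, 2, 1.5) − 0.25·(-8, 16, 18) = (-2, -2, -3)
(p₂, q₂, r₂) = (-2, -2, -3) − 0.25·(-4, -16, -36) = (-1, 2, 6)
r = 6

6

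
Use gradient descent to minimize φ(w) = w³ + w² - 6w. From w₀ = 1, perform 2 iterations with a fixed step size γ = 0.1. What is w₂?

1.117

φ′(w) = 3w² + 2w - 6
w₁ = 1 − 0.1·(-1) = 1.1
w₂ = 1.1 − 0.1·(-0.17) = 1.117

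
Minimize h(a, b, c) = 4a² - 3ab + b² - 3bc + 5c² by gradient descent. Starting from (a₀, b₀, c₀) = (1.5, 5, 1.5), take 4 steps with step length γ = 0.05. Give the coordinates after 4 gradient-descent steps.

(1.80495, 4.91625, 1.4804625)

∇h = (8a - 3b, -3a + 2b - 3c, -3b + 10c)
Step 1: at (1.5, 5, 1.5), ∇h = (-3, 1, 0) → (1.5, 5, 1.5) − 0.05·(-3, 1, 0) = (1.65, 4.95, 1.5)
Step 2: at (1.65, 4.95, 1.5), ∇h = (-1.65, 0.45, 0.15) → (1.65, 4.95, 1.5) − 0.05·(-1.65, 0.45, 0.15) = (1.7325, 4.9275, 1.4925)
Step 3: at (1.7325, 4.9275, 1.4925), ∇h = (-0.9225, 0.18, 0.1425) → (1.7325, 4.9275, 1.4925) − 0.05·(-0.9225, 0.18, 0.1425) = (1.778625, 4.9185, 1.485375)
Step 4: at (1.778625, 4.9185, 1.485375), ∇h = (-0.5265, 0.045, 0.09825) → (1.778625, 4.9185, 1.485375) − 0.05·(-0.5265, 0.045, 0.09825) = (1.80495, 4.91625, 1.4804625)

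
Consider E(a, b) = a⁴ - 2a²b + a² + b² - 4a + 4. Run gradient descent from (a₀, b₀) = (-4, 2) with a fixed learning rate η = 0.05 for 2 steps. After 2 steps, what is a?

∇E = (4a³ - 4ab + 2a - 4, -2a² + 2b)
(a₁, b₁) = (-4, 2) − 0.05·(-236, -28) = (7.8, 3.4)
(a₂, b₂) = (7.8, 3.4) − 0.05·(1803.728, -114.88) = (-82.3864, 9.144)
a = -82.3864

-82.3864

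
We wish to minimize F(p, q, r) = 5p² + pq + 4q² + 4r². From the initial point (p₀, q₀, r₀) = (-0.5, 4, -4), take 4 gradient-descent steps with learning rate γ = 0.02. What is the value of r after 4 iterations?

∇F = (10p + q, p + 8q, 8r)
(p₁, q₁, r₁) = (-0.5, 4, -4) − 0.02·(-1, 31.5, -32) = (-0.48, 3.37, -3.36)
(p₂, q₂, r₂) = (-0.48, 3.37, -3.36) − 0.02·(-1.43, 26.48, -26.88) = (-0.4514, 2.8404, -2.8224)
(p₃, q₃, r₃) = (-0.4514, 2.8404, -2.8224) − 0.02·(-1.6736, 22.2718, -22.5792) = (-0.417928, 2.394964, -2.370816)
(p₄, q₄, r₄) = (-0.417928, 2.394964, -2.370816) − 0.02·(-1.784316, 18.741784, -18.966528) = (-0.38224168, 2.02012832, -1.99148544)
r = -1.99148544

-1.99148544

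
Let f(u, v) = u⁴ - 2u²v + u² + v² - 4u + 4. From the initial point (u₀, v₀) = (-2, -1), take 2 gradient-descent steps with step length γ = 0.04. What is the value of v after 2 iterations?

-0.551488

∇f = (4u³ - 4uv + 2u - 4, -2u² + 2v)
Step 1: at (-2, -1), ∇f = (-48, -10) → (-2, -1) − 0.04·(-48, -10) = (-0.08, -0.6)
Step 2: at (-0.08, -0.6), ∇f = (-4.354048, -1.2128) → (-0.08, -0.6) − 0.04·(-4.354048, -1.2128) = (0.09416192, -0.551488)
v = -0.551488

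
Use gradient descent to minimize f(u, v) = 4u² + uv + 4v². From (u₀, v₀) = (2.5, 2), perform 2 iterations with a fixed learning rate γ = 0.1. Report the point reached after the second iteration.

(0.045, 0)

∇f = (8u + v, u + 8v)
(u₁, v₁) = (2.5, 2) − 0.1·(22, 18.5) = (0.3, 0.15)
(u₂, v₂) = (0.3, 0.15) − 0.1·(2.55, 1.5) = (0.045, 0)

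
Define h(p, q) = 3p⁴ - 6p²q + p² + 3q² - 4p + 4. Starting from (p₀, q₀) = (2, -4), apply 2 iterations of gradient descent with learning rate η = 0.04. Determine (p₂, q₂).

(88.56551936, 6.162176)

∇h = (12p³ - 12pq + 2p - 4, -6p² + 6q)
(p₁, q₁) = (2, -4) − 0.04·(192, -48) = (-5.68, -2.08)
(p₂, q₂) = (-5.68, -2.08) − 0.04·(-2356.137984, -206.0544) = (88.56551936, 6.162176)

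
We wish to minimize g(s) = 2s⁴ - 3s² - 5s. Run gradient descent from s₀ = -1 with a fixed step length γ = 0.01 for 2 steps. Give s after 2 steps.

g′(s) = 8s³ - 6s - 5
Step 1: g′(-1) = -7; s₁ = -1 − 0.01·(-7) = -0.93
Step 2: g′(-0.93) = -5.854856; s₂ = -0.93 − 0.01·(-5.854856) = -0.87145144

-0.87145144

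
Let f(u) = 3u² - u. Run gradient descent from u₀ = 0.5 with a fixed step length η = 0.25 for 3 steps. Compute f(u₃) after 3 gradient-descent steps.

-0.078125

f′(u) = 6u - 1
u₁ = 0.5 − 0.25·2 = 0
u₂ = 0 − 0.25·(-1) = 0.25
u₃ = 0.25 − 0.25·0.5 = 0.125
f(0.125) = -0.078125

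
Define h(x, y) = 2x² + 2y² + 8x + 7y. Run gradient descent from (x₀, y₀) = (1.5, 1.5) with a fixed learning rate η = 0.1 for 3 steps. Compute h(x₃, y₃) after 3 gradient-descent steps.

-11.99632

∇h = (4x + 8, 4y + 7)
(x₁, y₁) = (1.5, 1.5) − 0.1·(14, 13) = (0.1, 0.2)
(x₂, y₂) = (0.1, 0.2) − 0.1·(8.4, 7.8) = (-0.74, -0.58)
(x₃, y₃) = (-0.74, -0.58) − 0.1·(5.04, 4.68) = (-1.244, -1.048)
h(-1.244, -1.048) = -11.99632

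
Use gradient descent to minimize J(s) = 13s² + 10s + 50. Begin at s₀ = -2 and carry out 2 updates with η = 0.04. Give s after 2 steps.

-0.3872

J′(s) = 26s + 10
Step 1: J′(-2) = -42; s₁ = -2 − 0.04·(-42) = -0.32
Step 2: J′(-0.32) = 1.68; s₂ = -0.32 − 0.04·1.68 = -0.3872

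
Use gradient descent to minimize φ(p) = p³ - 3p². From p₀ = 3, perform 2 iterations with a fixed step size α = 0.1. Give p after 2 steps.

φ′(p) = 3p² - 6p
p₁ = 3 − 0.1·9 = 2.1
p₂ = 2.1 − 0.1·0.63 = 2.037

2.037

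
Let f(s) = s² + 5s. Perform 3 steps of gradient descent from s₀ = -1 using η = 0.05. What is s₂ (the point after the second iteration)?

f′(s) = 2s + 5
s₁ = -1 − 0.05·3 = -1.15
s₂ = -1.15 − 0.05·2.7 = -1.285

-1.285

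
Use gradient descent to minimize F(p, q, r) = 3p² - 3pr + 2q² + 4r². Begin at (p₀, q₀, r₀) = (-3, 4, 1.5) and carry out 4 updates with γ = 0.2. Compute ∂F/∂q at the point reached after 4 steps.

∇F = (6p - 3r, 4q, -3p + 8r)
Step 1: at (-3, 4, 1.5), ∇F = (-22.5, 16, 21) → (-3, 4, 1.5) − 0.2·(-22.5, 16, 21) = (1.5, 0.8, -2.7)
Step 2: at (1.5, 0.8, -2.7), ∇F = (17.1, 3.2, -26.1) → (1.5, 0.8, -2.7) − 0.2·(17.1, 3.2, -26.1) = (-1.92, 0.16, 2.52)
Step 3: at (-1.92, 0.16, 2.52), ∇F = (-19.08, 0.64, 25.92) → (-1.92, 0.16, 2.52) − 0.2·(-19.08, 0.64, 25.92) = (1.896, 0.032, -2.664)
Step 4: at (1.896, 0.032, -2.664), ∇F = (19.368, 0.128, -27) → (1.896, 0.032, -2.664) − 0.2·(19.368, 0.128, -27) = (-1.9776, 0.0064, 2.736)
∂F/∂q at (-1.9776, 0.0064, 2.736) = 0.0256

0.0256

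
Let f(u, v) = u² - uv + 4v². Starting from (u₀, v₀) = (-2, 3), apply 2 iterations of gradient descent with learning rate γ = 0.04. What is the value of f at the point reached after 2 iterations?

∇f = (2u - v, -u + 8v)
Step 1: at (-2, 3), ∇f = (-7, 26) → (-2, 3) − 0.04·(-7, 26) = (-1.72, 1.96)
Step 2: at (-1.72, 1.96), ∇f = (-5.4, 17.4) → (-1.72, 1.96) − 0.04·(-5.4, 17.4) = (-1.504, 1.264)
f(-1.504, 1.264) = 10.553856

10.553856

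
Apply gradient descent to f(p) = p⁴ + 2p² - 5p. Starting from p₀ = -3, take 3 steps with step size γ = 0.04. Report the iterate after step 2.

0.6

f′(p) = 4p³ + 4p - 5
Step 1: f′(-3) = -125; p₁ = -3 − 0.04·(-125) = 2
Step 2: f′(2) = 35; p₂ = 2 − 0.04·35 = 0.6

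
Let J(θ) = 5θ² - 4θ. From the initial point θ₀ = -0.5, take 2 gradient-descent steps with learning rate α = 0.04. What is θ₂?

J′(θ) = 10θ - 4
θ₁ = -0.5 − 0.04·(-9) = -0.14
θ₂ = -0.14 − 0.04·(-5.4) = 0.076

0.076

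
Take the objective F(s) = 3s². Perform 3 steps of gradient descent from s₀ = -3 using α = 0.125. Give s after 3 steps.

F′(s) = 6s
Step 1: F′(-3) = -18; s₁ = -3 − 0.125·(-18) = -0.75
Step 2: F′(-0.75) = -4.5; s₂ = -0.75 − 0.125·(-4.5) = -0.1875
Step 3: F′(-0.1875) = -1.125; s₃ = -0.1875 − 0.125·(-1.125) = -0.046875

-0.046875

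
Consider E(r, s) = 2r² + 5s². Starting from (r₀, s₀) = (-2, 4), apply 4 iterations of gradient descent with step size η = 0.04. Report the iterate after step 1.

(-1.68, 2.4)

∇E = (4r, 10s)
(r₁, s₁) = (-2, 4) − 0.04·(-8, 40) = (-1.68, 2.4)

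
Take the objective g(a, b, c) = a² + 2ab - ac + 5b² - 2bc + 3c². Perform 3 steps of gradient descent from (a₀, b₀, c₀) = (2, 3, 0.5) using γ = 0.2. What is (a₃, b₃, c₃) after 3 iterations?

(-0.928, -5.568, 2.368)

∇g = (2a + 2b - c, 2a + 10b - 2c, -a - 2b + 6c)
(a₁, b₁, c₁) = (2, 3, 0.5) − 0.2·(9.5, 33, -5) = (0.1, -3.6, 1.5)
(a₂, b₂, c₂) = (0.1, -3.6, 1.5) − 0.2·(-8.5, -38.8, 16.1) = (1.8, 4.16, -1.72)
(a₃, b₃, c₃) = (1.8, 4.16, -1.72) − 0.2·(13.64, 48.64, -20.44) = (-0.928, -5.568, 2.368)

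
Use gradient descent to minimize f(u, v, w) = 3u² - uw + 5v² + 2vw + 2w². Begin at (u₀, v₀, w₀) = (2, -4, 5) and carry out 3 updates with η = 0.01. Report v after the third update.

-3.181146

∇f = (6u - w, 10v + 2w, -u + 2v + 4w)
(u₁, v₁, w₁) = (2, -4, 5) − 0.01·(7, -30, 10) = (1.93, -3.7, 4.9)
(u₂, v₂, w₂) = (1.93, -3.7, 4.9) − 0.01·(6.68, -27.2, 10.27) = (1.8632, -3.428, 4.7973)
(u₃, v₃, w₃) = (1.8632, -3.428, 4.7973) − 0.01·(6.3819, -24.6854, 10.47) = (1.799381, -3.181146, 4.6926)
v = -3.181146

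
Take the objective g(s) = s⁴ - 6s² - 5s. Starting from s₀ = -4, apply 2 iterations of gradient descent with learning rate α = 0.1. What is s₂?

-2032.5268

g′(s) = 4s³ - 12s - 5
Step 1: g′(-4) = -213; s₁ = -4 − 0.1·(-213) = 17.3
Step 2: g′(17.3) = 20498.268; s₂ = 17.3 − 0.1·20498.268 = -2032.5268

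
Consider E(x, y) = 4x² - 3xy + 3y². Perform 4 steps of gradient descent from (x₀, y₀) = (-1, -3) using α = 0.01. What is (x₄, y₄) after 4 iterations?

(-1.01093425, -2.45299611)

∇E = (8x - 3y, -3x + 6y)
Step 1: at (-1, -3), ∇E = (1, -15) → (-1, -3) − 0.01·(1, -15) = (-1.01, -2.85)
Step 2: at (-1.01, -2.85), ∇E = (0.47, -14.07) → (-1.01, -2.85) − 0.01·(0.47, -14.07) = (-1.0147, -2.7093)
Step 3: at (-1.0147, -2.7093), ∇E = (0.0103, -13.2117) → (-1.0147, -2.7093) − 0.01·(0.0103, -13.2117) = (-1.014803, -2.577183)
Step 4: at (-1.014803, -2.577183), ∇E = (-0.386875, -12.418689) → (-1.014803, -2.577183) − 0.01·(-0.386875, -12.418689) = (-1.01093425, -2.45299611)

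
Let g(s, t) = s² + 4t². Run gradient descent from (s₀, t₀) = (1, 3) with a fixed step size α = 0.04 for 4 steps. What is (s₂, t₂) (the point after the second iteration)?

(0.8464, 1.3872)

∇g = (2s, 8t)
Step 1: at (1, 3), ∇g = (2, 24) → (1, 3) − 0.04·(2, 24) = (0.92, 2.04)
Step 2: at (0.92, 2.04), ∇g = (1.84, 16.32) → (0.92, 2.04) − 0.04·(1.84, 16.32) = (0.8464, 1.3872)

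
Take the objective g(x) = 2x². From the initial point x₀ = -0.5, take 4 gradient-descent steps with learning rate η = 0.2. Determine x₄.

-0.0008

g′(x) = 4x
Step 1: g′(-0.5) = -2; x₁ = -0.5 − 0.2·(-2) = -0.1
Step 2: g′(-0.1) = -0.4; x₂ = -0.1 − 0.2·(-0.4) = -0.02
Step 3: g′(-0.02) = -0.08; x₃ = -0.02 − 0.2·(-0.08) = -0.004
Step 4: g′(-0.004) = -0.016; x₄ = -0.004 − 0.2·(-0.016) = -0.0008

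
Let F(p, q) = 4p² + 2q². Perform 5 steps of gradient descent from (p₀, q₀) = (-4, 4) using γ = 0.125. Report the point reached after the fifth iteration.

∇F = (8p, 4q)
Step 1: at (-4, 4), ∇F = (-32, 16) → (-4, 4) − 0.125·(-32, 16) = (0, 2)
Step 2: at (0, 2), ∇F = (0, 8) → (0, 2) − 0.125·(0, 8) = (0, 1)
Step 3: at (0, 1), ∇F = (0, 4) → (0, 1) − 0.125·(0, 4) = (0, 0.5)
Step 4: at (0, 0.5), ∇F = (0, 2) → (0, 0.5) − 0.125·(0, 2) = (0, 0.25)
Step 5: at (0, 0.25), ∇F = (0, 1) → (0, 0.25) − 0.125·(0, 1) = (0, 0.125)

(0, 0.125)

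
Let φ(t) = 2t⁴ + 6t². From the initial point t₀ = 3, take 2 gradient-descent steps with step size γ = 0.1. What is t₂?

8757.2784

φ′(t) = 8t³ + 12t
t₁ = 3 − 0.1·252 = -22.2
t₂ = -22.2 − 0.1·(-87794.784) = 8757.2784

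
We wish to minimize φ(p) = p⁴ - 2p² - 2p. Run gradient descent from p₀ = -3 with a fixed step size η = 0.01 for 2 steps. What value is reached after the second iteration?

φ′(p) = 4p³ - 4p - 2
p₁ = -3 − 0.01·(-98) = -2.02
p₂ = -2.02 − 0.01·(-26.889632) = -1.75110368

-1.75110368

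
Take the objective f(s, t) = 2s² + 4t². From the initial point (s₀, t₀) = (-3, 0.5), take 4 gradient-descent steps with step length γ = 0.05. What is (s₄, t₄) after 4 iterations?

∇f = (4s, 8t)
Step 1: at (-3, 0.5), ∇f = (-12, 4) → (-3, 0.5) − 0.05·(-12, 4) = (-2.4, 0.3)
Step 2: at (-2.4, 0.3), ∇f = (-9.6, 2.4) → (-2.4, 0.3) − 0.05·(-9.6, 2.4) = (-1.92, 0.18)
Step 3: at (-1.92, 0.18), ∇f = (-7.68, 1.44) → (-1.92, 0.18) − 0.05·(-7.68, 1.44) = (-1.536, 0.108)
Step 4: at (-1.536, 0.108), ∇f = (-6.144, 0.864) → (-1.536, 0.108) − 0.05·(-6.144, 0.864) = (-1.2288, 0.0648)

(-1.2288, 0.0648)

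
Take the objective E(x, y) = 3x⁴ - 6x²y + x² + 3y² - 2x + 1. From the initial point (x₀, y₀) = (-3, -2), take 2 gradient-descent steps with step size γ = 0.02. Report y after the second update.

∇E = (12x³ - 12xy + 2x - 2, -6x² + 6y)
Step 1: at (-3, -2), ∇E = (-404, -66) → (-3, -2) − 0.02·(-404, -66) = (5.08, -0.68)
Step 2: at (5.08, -0.68), ∇E = (1622.770944, -158.9184) → (5.08, -0.68) − 0.02·(1622.770944, -158.9184) = (-27.37541888, 2.498368)
y = 2.498368

2.498368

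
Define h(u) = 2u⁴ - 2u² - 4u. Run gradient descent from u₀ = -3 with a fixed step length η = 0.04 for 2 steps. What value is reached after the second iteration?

h′(u) = 8u³ - 4u - 4
u₁ = -3 − 0.04·(-208) = 5.32
u₂ = 5.32 − 0.04·1179.270144 = -41.85080576

-41.85080576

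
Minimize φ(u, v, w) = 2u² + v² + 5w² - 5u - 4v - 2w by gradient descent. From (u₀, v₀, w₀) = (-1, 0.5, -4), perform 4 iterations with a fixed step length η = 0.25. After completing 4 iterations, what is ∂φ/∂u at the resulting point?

0

∇φ = (4u - 5, 2v - 4, 10w - 2)
(u₁, v₁, w₁) = (-1, 0.5, -4) − 0.25·(-9, -3, -42) = (1.25, 1.25, 6.5)
(u₂, v₂, w₂) = (1.25, 1.25, 6.5) − 0.25·(0, -1.5, 63) = (1.25, 1.625, -9.25)
(u₃, v₃, w₃) = (1.25, 1.625, -9.25) − 0.25·(0, -0.75, -94.5) = (1.25, 1.8125, 14.375)
(u₄, v₄, w₄) = (1.25, 1.8125, 14.375) − 0.25·(0, -0.375, 141.75) = (1.25, 1.90625, -21.0625)
∂φ/∂u at (1.25, 1.90625, -21.0625) = 0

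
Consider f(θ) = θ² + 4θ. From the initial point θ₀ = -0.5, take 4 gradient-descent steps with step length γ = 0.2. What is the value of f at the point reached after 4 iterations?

f′(θ) = 2θ + 4
Step 1: f′(-0.5) = 3; θ₁ = -0.5 − 0.2·3 = -1.1
Step 2: f′(-1.1) = 1.8; θ₂ = -1.1 − 0.2·1.8 = -1.46
Step 3: f′(-1.46) = 1.08; θ₃ = -1.46 − 0.2·1.08 = -1.676
Step 4: f′(-1.676) = 0.648; θ₄ = -1.676 − 0.2·0.648 = -1.8056
f(-1.8056) = -3.96220864

-3.96220864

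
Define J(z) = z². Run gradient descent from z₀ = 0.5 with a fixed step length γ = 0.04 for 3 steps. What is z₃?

J′(z) = 2z
z₁ = 0.5 − 0.04·1 = 0.46
z₂ = 0.46 − 0.04·0.92 = 0.4232
z₃ = 0.4232 − 0.04·0.8464 = 0.389344

0.389344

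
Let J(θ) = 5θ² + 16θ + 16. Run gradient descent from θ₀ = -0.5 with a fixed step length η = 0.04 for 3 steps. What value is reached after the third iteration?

J′(θ) = 10θ + 16
Step 1: J′(-0.5) = 11; θ₁ = -0.5 − 0.04·11 = -0.94
Step 2: J′(-0.94) = 6.6; θ₂ = -0.94 − 0.04·6.6 = -1.204
Step 3: J′(-1.204) = 3.96; θ₃ = -1.204 − 0.04·3.96 = -1.3624

-1.3624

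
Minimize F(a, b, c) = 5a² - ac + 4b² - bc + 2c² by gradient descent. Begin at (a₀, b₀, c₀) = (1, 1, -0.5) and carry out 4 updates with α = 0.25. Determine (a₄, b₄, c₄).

∇F = (10a - c, 8b - c, -a - b + 4c)
(a₁, b₁, c₁) = (1, 1, -0.5) − 0.25·(10.5, 8.5, -4) = (-1.625, -1.125, 0.5)
(a₂, b₂, c₂) = (-1.625, -1.125, 0.5) − 0.25·(-16.75, -9.5, 4.75) = (2.5625, 1.25, -0.6875)
(a₃, b₃, c₃) = (2.5625, 1.25, -0.6875) − 0.25·(26.3125, 10.6875, -6.5625) = (-4.015625, -1.421875, 0.953125)
(a₄, b₄, c₄) = (-4.015625, -1.421875, 0.953125) − 0.25·(-41.109375, -12.328125, 9.25) = (6.26171875, 1.66015625, -1.359375)

(6.26171875, 1.66015625, -1.359375)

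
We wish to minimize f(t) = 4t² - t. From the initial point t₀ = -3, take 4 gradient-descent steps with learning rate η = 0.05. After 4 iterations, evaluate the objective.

0.5936

f′(t) = 8t - 1
Step 1: f′(-3) = -25; t₁ = -3 − 0.05·(-25) = -1.75
Step 2: f′(-1.75) = -15; t₂ = -1.75 − 0.05·(-15) = -1
Step 3: f′(-1) = -9; t₃ = -1 − 0.05·(-9) = -0.55
Step 4: f′(-0.55) = -5.4; t₄ = -0.55 − 0.05·(-5.4) = -0.28
f(-0.28) = 0.5936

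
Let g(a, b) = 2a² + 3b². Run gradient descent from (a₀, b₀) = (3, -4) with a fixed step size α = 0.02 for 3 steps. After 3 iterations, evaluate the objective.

33.205786189824

∇g = (4a, 6b)
Step 1: at (3, -4), ∇g = (12, -24) → (3, -4) − 0.02·(12, -24) = (2.76, -3.52)
Step 2: at (2.76, -3.52), ∇g = (11.04, -21.12) → (2.76, -3.52) − 0.02·(11.04, -21.12) = (2.5392, -3.0976)
Step 3: at (2.5392, -3.0976), ∇g = (10.1568, -18.5856) → (2.5392, -3.0976) − 0.02·(10.1568, -18.5856) = (2.336064, -2.725888)
g(2.336064, -2.725888) = 33.205786189824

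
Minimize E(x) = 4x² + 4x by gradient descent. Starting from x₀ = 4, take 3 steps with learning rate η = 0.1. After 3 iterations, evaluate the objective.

E′(x) = 8x + 4
Step 1: E′(4) = 36; x₁ = 4 − 0.1·36 = 0.4
Step 2: E′(0.4) = 7.2; x₂ = 0.4 − 0.1·7.2 = -0.32
Step 3: E′(-0.32) = 1.44; x₃ = -0.32 − 0.1·1.44 = -0.464
E(-0.464) = -0.994816

-0.994816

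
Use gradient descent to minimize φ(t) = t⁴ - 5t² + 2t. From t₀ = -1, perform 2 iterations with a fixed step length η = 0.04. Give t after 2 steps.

-1.56000512

φ′(t) = 4t³ - 10t + 2
Step 1: φ′(-1) = 8; t₁ = -1 − 0.04·8 = -1.32
Step 2: φ′(-1.32) = 6.000128; t₂ = -1.32 − 0.04·6.000128 = -1.56000512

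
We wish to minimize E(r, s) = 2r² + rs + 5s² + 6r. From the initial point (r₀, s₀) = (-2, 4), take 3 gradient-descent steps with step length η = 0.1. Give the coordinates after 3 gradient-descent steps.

(-1.786, 0.194)

∇E = (4r + s + 6, r + 10s)
Step 1: at (-2, 4), ∇E = (2, 38) → (-2, 4) − 0.1·(2, 38) = (-2.2, 0.2)
Step 2: at (-2.2, 0.2), ∇E = (-2.6, -0.2) → (-2.2, 0.2) − 0.1·(-2.6, -0.2) = (-1.94, 0.22)
Step 3: at (-1.94, 0.22), ∇E = (-1.54, 0.26) → (-1.94, 0.22) − 0.1·(-1.54, 0.26) = (-1.786, 0.194)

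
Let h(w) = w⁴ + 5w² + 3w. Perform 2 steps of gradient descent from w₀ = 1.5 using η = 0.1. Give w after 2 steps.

h′(w) = 4w³ + 10w + 3
Step 1: h′(1.5) = 31.5; w₁ = 1.5 − 0.1·31.5 = -1.65
Step 2: h′(-1.65) = -31.4685; w₂ = -1.65 − 0.1·(-31.4685) = 1.49685

1.49685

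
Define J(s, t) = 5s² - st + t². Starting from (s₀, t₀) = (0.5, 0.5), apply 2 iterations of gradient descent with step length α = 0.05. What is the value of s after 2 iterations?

0.16125

∇J = (10s - t, -s + 2t)
Step 1: at (0.5, 0.5), ∇J = (4.5, 0.5) → (0.5, 0.5) − 0.05·(4.5, 0.5) = (0.275, 0.475)
Step 2: at (0.275, 0.475), ∇J = (2.275, 0.675) → (0.275, 0.475) − 0.05·(2.275, 0.675) = (0.16125, 0.44125)
s = 0.16125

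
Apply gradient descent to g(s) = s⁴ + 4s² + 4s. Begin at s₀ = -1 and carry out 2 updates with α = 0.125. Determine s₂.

-0.5

g′(s) = 4s³ + 8s + 4
s₁ = -1 − 0.125·(-8) = 0
s₂ = 0 − 0.125·4 = -0.5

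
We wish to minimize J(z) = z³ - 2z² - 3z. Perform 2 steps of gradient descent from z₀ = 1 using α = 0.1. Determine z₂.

1.672

J′(z) = 3z² - 4z - 3
z₁ = 1 − 0.1·(-4) = 1.4
z₂ = 1.4 − 0.1·(-2.72) = 1.672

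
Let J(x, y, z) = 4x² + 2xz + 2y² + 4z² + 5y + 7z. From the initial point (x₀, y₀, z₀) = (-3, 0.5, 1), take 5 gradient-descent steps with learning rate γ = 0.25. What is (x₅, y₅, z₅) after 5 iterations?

(5.25, -1.25, 3.921875)

∇J = (8x + 2z, 4y + 5, 2x + 8z + 7)
Step 1: at (-3, 0.5, 1), ∇J = (-22, 7, 9) → (-3, 0.5, 1) − 0.25·(-22, 7, 9) = (2.5, -1.25, -1.25)
Step 2: at (2.5, -1.25, -1.25), ∇J = (17.5, 0, 2) → (2.5, -1.25, -1.25) − 0.25·(17.5, 0, 2) = (-1.875, -1.25, -1.75)
Step 3: at (-1.875, -1.25, -1.75), ∇J = (-18.5, 0, -10.75) → (-1.875, -1.25, -1.75) − 0.25·(-18.5, 0, -10.75) = (2.75, -1.25, 0.9375)
Step 4: at (2.75, -1.25, 0.9375), ∇J = (23.875, 0, 20) → (2.75, -1.25, 0.9375) − 0.25·(23.875, 0, 20) = (-3.21875, -1.25, -4.0625)
Step 5: at (-3.21875, -1.25, -4.0625), ∇J = (-33.875, 0, -31.9375) → (-3.21875, -1.25, -4.0625) − 0.25·(-33.875, 0, -31.9375) = (5.25, -1.25, 3.921875)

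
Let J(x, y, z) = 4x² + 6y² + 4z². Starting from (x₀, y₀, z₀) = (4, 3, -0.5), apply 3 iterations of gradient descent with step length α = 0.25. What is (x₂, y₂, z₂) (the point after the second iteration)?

∇J = (8x, 12y, 8z)
Step 1: at (4, 3, -0.5), ∇J = (32, 36, -4) → (4, 3, -0.5) − 0.25·(32, 36, -4) = (-4, -6, 0.5)
Step 2: at (-4, -6, 0.5), ∇J = (-32, -72, 4) → (-4, -6, 0.5) − 0.25·(-32, -72, 4) = (4, 12, -0.5)

(4, 12, -0.5)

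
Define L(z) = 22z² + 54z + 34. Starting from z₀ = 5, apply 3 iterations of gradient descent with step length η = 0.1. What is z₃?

-245.984

L′(z) = 44z + 54
Step 1: L′(5) = 274; z₁ = 5 − 0.1·274 = -22.4
Step 2: L′(-22.4) = -931.6; z₂ = -22.4 − 0.1·(-931.6) = 70.76
Step 3: L′(70.76) = 3167.44; z₃ = 70.76 − 0.1·3167.44 = -245.984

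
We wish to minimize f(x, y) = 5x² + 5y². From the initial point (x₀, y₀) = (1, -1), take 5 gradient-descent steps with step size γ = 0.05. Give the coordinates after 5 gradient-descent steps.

∇f = (10x, 10y)
Step 1: at (1, -1), ∇f = (10, -10) → (1, -1) − 0.05·(10, -10) = (0.5, -0.5)
Step 2: at (0.5, -0.5), ∇f = (5, -5) → (0.5, -0.5) − 0.05·(5, -5) = (0.25, -0.25)
Step 3: at (0.25, -0.25), ∇f = (2.5, -2.5) → (0.25, -0.25) − 0.05·(2.5, -2.5) = (0.125, -0.125)
Step 4: at (0.125, -0.125), ∇f = (1.25, -1.25) → (0.125, -0.125) − 0.05·(1.25, -1.25) = (0.0625, -0.0625)
Step 5: at (0.0625, -0.0625), ∇f = (0.625, -0.625) → (0.0625, -0.0625) − 0.05·(0.625, -0.625) = (0.03125, -0.03125)

(0.03125, -0.03125)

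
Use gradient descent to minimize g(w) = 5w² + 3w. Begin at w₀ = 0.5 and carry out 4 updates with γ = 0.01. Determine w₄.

0.22488

g′(w) = 10w + 3
Step 1: g′(0.5) = 8; w₁ = 0.5 − 0.01·8 = 0.42
Step 2: g′(0.42) = 7.2; w₂ = 0.42 − 0.01·7.2 = 0.348
Step 3: g′(0.348) = 6.48; w₃ = 0.348 − 0.01·6.48 = 0.2832
Step 4: g′(0.2832) = 5.832; w₄ = 0.2832 − 0.01·5.832 = 0.22488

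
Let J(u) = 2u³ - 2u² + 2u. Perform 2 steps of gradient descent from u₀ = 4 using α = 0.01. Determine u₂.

2.680456

J′(u) = 6u² - 4u + 2
Step 1: J′(4) = 82; u₁ = 4 − 0.01·82 = 3.18
Step 2: J′(3.18) = 49.9544; u₂ = 3.18 − 0.01·49.9544 = 2.680456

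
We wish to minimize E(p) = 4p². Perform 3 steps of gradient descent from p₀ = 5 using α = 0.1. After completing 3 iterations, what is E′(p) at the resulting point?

0.32

E′(p) = 8p
Step 1: E′(5) = 40; p₁ = 5 − 0.1·40 = 1
Step 2: E′(1) = 8; p₂ = 1 − 0.1·8 = 0.2
Step 3: E′(0.2) = 1.6; p₃ = 0.2 − 0.1·1.6 = 0.04
E′(p) at (0.04) = 0.32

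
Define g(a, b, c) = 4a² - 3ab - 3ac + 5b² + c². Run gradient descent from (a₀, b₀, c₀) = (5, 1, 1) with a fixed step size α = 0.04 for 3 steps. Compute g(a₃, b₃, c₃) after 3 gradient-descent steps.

∇g = (8a - 3b - 3c, -3a + 10b, -3a + 2c)
Step 1: at (5, 1, 1), ∇g = (34, -5, -13) → (5, 1, 1) − 0.04·(34, -5, -13) = (3.64, 1.2, 1.52)
Step 2: at (3.64, 1.2, 1.52), ∇g = (20.96, 1.08, -7.88) → (3.64, 1.2, 1.52) − 0.04·(20.96, 1.08, -7.88) = (2.8016, 1.1568, 1.8352)
Step 3: at (2.8016, 1.1568, 1.8352), ∇g = (13.4368, 3.1632, -4.7344) → (2.8016, 1.1568, 1.8352) − 0.04·(13.4368, 3.1632, -4.7344) = (2.264128, 1.030272, 2.024576)
g(2.264128, 1.030272, 2.024576) = 9.1616116736

9.1616116736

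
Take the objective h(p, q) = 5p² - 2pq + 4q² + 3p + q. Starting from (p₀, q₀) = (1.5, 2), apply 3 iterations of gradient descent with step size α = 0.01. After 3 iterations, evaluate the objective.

17.862491578944

∇h = (10p - 2q + 3, -2p + 8q + 1)
Step 1: at (1.5, 2), ∇h = (14, 14) → (1.5, 2) − 0.01·(14, 14) = (1.36, 1.86)
Step 2: at (1.36, 1.86), ∇h = (12.88, 13.16) → (1.36, 1.86) − 0.01·(12.88, 13.16) = (1.2312, 1.7284)
Step 3: at (1.2312, 1.7284), ∇h = (11.8552, 12.3648) → (1.2312, 1.7284) − 0.01·(11.8552, 12.3648) = (1.112648, 1.604752)
h(1.112648, 1.604752) = 17.862491578944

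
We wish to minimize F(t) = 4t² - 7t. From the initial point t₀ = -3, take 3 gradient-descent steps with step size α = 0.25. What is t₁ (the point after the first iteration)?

4.75

F′(t) = 8t - 7
t₁ = -3 − 0.25·(-31) = 4.75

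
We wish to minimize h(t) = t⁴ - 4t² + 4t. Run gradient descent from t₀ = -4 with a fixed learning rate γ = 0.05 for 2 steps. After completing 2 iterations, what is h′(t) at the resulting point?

-821040

h′(t) = 4t³ - 8t + 4
Step 1: h′(-4) = -220; t₁ = -4 − 0.05·(-220) = 7
Step 2: h′(7) = 1320; t₂ = 7 − 0.05·1320 = -59
h′(t) at (-59) = -821040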